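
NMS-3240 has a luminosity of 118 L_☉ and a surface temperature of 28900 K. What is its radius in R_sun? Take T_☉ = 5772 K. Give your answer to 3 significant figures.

R/R_☉ = √(L/L_☉) / (T/T_☉)² = √(118) / (5.007)²
       = 10.86 / 25.07 = 0.4333.

0.433 R_sun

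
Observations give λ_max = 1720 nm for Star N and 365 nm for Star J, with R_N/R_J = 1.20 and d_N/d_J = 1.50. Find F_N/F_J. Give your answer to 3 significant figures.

0.00130

Wien's law: T_N/T_J = λ_J/λ_N = 365/1720 = 0.2122.
L_N/L_J = (R_N/R_J)²(T_N/T_J)⁴ = (1.20)²(0.2122)⁴ = 0.002920.
F_N/F_J = (L_N/L_J)/(d_N/d_J)² = 0.002920/(1.50)² = 0.001298.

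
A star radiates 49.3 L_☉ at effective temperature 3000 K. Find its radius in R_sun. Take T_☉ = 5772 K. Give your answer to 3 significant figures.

R/R_☉ = √(L/L_☉) / (T/T_☉)² = √(49.3) / (0.5198)²
       = 7.021 / 0.2701 = 25.99.

26.0 R_sun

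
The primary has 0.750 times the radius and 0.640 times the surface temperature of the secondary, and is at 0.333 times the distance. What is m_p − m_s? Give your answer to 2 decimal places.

L_p/L_s = (0.750)²(0.640)⁴ = 0.09437.
F_p/F_s = (L_p/L_s)/(d_p/d_s)² = 0.09437/0.1109 = 0.8510.
m_p − m_s = −2.5 log₁₀(0.8510) = 0.18.

0.18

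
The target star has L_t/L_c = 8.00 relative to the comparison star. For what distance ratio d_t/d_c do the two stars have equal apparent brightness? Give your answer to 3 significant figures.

2.83

Equal flux requires L_t/d_t² = L_c/d_c², so d_t/d_c = √(L_t/L_c)
= √(8.00) = 2.828.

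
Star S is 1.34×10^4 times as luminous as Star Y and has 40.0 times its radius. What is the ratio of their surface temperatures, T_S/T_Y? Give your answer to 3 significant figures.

1.70

L ∝ R²T⁴ gives T ∝ (L/R²)^(1/4), so
T_S/T_Y = (1.34×10^4 / 40.0²)^(1/4) = (8.375)^(1/4) = 1.701.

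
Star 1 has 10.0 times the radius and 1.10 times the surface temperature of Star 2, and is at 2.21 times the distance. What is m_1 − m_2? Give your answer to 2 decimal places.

L_1/L_2 = (10.0)²(1.10)⁴ = 146.4.
F_1/F_2 = (L_1/L_2)/(d_1/d_2)² = 146.4/4.884 = 29.98.
m_1 − m_2 = −2.5 log₁₀(29.98) = -3.69.

-3.69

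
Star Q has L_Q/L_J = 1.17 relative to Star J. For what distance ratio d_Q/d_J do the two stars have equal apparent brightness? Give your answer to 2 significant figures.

1.1

Equal flux requires L_Q/d_Q² = L_J/d_J², so d_Q/d_J = √(L_Q/L_J)
= √(1.17) = 1.082.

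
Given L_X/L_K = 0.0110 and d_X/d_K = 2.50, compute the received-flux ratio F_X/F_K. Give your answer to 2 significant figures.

F = L/(4πd²), so F_X/F_K = (L_X/L_K) / (d_X/d_K)²
= 0.0110 / (2.50)² = 0.0110 / 6.250 = 0.001760.

0.0018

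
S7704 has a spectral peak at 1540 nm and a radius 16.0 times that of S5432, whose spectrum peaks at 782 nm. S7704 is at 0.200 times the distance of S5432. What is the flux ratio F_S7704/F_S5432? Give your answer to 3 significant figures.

Wien's law: T_S7704/T_S5432 = λ_S5432/λ_S7704 = 782/1540 = 0.5078.
L_S7704/L_S5432 = (R_S7704/R_S5432)²(T_S7704/T_S5432)⁴ = (16.0)²(0.5078)⁴ = 17.02.
F_S7704/F_S5432 = (L_S7704/L_S5432)/(d_S7704/d_S5432)² = 17.02/(0.200)² = 425.5.

426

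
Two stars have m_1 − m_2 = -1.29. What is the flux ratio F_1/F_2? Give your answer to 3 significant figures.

F_1/F_2 = 10^(−(m_1 − m_2)/2.5) = 10^(1.29/2.5) = 10^0.516 = 3.281.

3.28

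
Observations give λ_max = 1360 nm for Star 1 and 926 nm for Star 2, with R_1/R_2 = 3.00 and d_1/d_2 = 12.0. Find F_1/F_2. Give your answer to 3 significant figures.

Wien's law: T_1/T_2 = λ_2/λ_1 = 926/1360 = 0.6809.
L_1/L_2 = (R_1/R_2)²(T_1/T_2)⁴ = (3.00)²(0.6809)⁴ = 1.934.
F_1/F_2 = (L_1/L_2)/(d_1/d_2)² = 1.934/(12.0)² = 0.01343.

0.0134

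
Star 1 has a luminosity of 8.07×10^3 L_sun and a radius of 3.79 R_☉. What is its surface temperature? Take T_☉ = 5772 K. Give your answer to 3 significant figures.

T/T_☉ = (L/L_☉)^(1/4) / (R/R_☉)^(1/2)
T = 5772 × (8.07×10^3)^(1/4) / √(3.79) = 5772 × 9.478 / 1.947 = 2.810×10^4 K.

2.81×10^4 K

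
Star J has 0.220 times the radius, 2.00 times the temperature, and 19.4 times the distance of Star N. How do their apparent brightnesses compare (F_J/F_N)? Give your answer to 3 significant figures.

0.00206

L_J/L_N = (R_J/R_N)²(T_J/T_N)⁴ = (0.220)² × (2.00)⁴ = 0.7744.
F_J/F_N = (L_J/L_N)/(d_J/d_N)² = 0.7744 / (19.4)² = 0.002058.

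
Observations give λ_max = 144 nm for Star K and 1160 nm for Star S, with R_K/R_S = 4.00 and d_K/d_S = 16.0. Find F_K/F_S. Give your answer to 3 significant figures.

263

Wien's law: T_K/T_S = λ_S/λ_K = 1160/144 = 8.056.
L_K/L_S = (R_K/R_S)²(T_K/T_S)⁴ = (4.00)²(8.056)⁴ = 6.738×10^4.
F_K/F_S = (L_K/L_S)/(d_K/d_S)² = 6.738×10^4/(16.0)² = 263.2.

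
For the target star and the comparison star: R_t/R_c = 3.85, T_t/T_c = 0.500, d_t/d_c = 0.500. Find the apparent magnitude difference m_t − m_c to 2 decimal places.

L_t/L_c = (3.85)²(0.500)⁴ = 0.9264.
F_t/F_c = (L_t/L_c)/(d_t/d_c)² = 0.9264/0.2500 = 3.706.
m_t − m_c = −2.5 log₁₀(3.706) = -1.42.

-1.42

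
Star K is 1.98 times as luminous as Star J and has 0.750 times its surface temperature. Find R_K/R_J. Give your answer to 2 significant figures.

L ∝ R²T⁴ gives R ∝ √L / T², so
R_K/R_J = √(1.98) / (0.750)² = 1.407 / 0.5625 = 2.502.

2.5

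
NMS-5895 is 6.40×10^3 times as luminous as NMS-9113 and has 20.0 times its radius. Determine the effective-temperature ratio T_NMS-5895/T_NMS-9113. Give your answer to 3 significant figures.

2.00

L ∝ R²T⁴ gives T ∝ (L/R²)^(1/4), so
T_NMS-5895/T_NMS-9113 = (6.40×10^3 / 20.0²)^(1/4) = (16.00)^(1/4) = 2.000.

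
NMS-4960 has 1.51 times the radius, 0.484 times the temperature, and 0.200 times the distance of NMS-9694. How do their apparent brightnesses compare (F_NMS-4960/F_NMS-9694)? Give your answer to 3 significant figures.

L_NMS-4960/L_NMS-9694 = (R_NMS-4960/R_NMS-9694)²(T_NMS-4960/T_NMS-9694)⁴ = (1.51)² × (0.484)⁴ = 0.1251.
F_NMS-4960/F_NMS-9694 = (L_NMS-4960/L_NMS-9694)/(d_NMS-4960/d_NMS-9694)² = 0.1251 / (0.200)² = 3.128.

3.13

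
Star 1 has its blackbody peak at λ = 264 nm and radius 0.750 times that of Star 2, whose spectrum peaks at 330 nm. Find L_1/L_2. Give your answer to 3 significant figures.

1.37

Wien's law gives T ∝ 1/λ_max, so T_1/T_2 = λ_2/λ_1 = 330/264 = 1.250.
Then L ∝ R²T⁴ gives L_1/L_2 = (0.750)² × (1.250)⁴ = 0.5625 × 2.441 = 1.373.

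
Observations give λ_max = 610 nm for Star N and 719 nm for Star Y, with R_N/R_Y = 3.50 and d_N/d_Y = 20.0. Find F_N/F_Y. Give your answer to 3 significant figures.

0.0591

Wien's law: T_N/T_Y = λ_Y/λ_N = 719/610 = 1.179.
L_N/L_Y = (R_N/R_Y)²(T_N/T_Y)⁴ = (3.50)²(1.179)⁴ = 23.64.
F_N/F_Y = (L_N/L_Y)/(d_N/d_Y)² = 23.64/(20.0)² = 0.05911.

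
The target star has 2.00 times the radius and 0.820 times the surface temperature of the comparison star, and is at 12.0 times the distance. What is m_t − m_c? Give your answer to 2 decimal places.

4.75

L_t/L_c = (2.00)²(0.820)⁴ = 1.808.
F_t/F_c = (L_t/L_c)/(d_t/d_c)² = 1.808/144.0 = 0.01256.
m_t − m_c = −2.5 log₁₀(0.01256) = 4.75.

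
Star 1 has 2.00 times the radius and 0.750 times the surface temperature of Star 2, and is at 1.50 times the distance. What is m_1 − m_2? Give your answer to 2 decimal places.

0.62

L_1/L_2 = (2.00)²(0.750)⁴ = 1.266.
F_1/F_2 = (L_1/L_2)/(d_1/d_2)² = 1.266/2.250 = 0.5625.
m_1 − m_2 = −2.5 log₁₀(0.5625) = 0.62.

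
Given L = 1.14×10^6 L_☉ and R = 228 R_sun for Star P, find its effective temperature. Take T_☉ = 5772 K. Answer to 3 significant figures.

1.25×10^4 K

T/T_☉ = (L/L_☉)^(1/4) / (R/R_☉)^(1/2)
T = 5772 × (1.14×10^6)^(1/4) / √(228) = 5772 × 32.68 / 15.10 = 1.249×10^4 K.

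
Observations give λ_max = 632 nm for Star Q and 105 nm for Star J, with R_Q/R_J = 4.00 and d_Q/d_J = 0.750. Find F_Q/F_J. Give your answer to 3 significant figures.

0.0217

Wien's law: T_Q/T_J = λ_J/λ_Q = 105/632 = 0.1661.
L_Q/L_J = (R_Q/R_J)²(T_Q/T_J)⁴ = (4.00)²(0.1661)⁴ = 0.01219.
F_Q/F_J = (L_Q/L_J)/(d_Q/d_J)² = 0.01219/(0.750)² = 0.02167.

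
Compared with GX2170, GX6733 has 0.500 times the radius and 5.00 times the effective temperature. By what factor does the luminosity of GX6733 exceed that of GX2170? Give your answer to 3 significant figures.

156

From the Stefan–Boltzmann law, L ∝ R²T⁴, so
L_GX6733/L_GX2170 = (R_GX6733/R_GX2170)² (T_GX6733/T_GX2170)⁴ = (0.500)² × (5.00)⁴ = 0.2500 × 625.0 = 156.2.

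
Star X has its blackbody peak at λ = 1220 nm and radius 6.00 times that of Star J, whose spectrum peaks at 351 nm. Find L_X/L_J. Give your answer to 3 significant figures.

0.247

Wien's law gives T ∝ 1/λ_max, so T_X/T_J = λ_J/λ_X = 351/1220 = 0.2877.
Then L ∝ R²T⁴ gives L_X/L_J = (6.00)² × (0.2877)⁴ = 36.00 × 0.006852 = 0.2467.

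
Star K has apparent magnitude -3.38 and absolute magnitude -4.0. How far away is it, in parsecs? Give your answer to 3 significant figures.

13.3 pc

m − M = 5 log₁₀(d/10 pc)
-3.38 − (-4.0) = 0.62 = 5 log₁₀(d/10)
d = 10 × 10^(0.62/5) = 10 × 10^0.124 = 13.30 pc.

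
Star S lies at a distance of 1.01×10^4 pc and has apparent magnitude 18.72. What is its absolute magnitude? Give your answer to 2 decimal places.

M = m − 5 log₁₀(d/10 pc) = 18.72 − 5 log₁₀(1.01×10^4/10)
  = 18.72 − 5 × 3.004 = 18.72 − 15.02 = 3.70.

3.70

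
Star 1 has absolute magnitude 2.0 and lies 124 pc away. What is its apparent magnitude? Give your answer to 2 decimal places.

7.47

m = M + 5 log₁₀(d/10 pc) = 2.0 + 5 log₁₀(124/10)
  = 2.0 + 5 × 1.093 = 2.0 + 5.47 = 7.47.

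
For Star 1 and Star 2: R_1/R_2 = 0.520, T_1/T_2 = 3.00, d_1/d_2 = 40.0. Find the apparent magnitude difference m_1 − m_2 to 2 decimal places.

L_1/L_2 = (0.520)²(3.00)⁴ = 21.90.
F_1/F_2 = (L_1/L_2)/(d_1/d_2)² = 21.90/1600 = 0.01369.
m_1 − m_2 = −2.5 log₁₀(0.01369) = 4.66.

4.66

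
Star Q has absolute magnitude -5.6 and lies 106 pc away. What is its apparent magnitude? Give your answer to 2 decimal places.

m = M + 5 log₁₀(d/10 pc) = -5.6 + 5 log₁₀(106/10)
  = -5.6 + 5 × 1.025 = -5.6 + 5.13 = -0.47.

-0.47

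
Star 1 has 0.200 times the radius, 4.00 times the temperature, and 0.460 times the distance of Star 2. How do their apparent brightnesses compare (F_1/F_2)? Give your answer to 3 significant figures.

L_1/L_2 = (R_1/R_2)²(T_1/T_2)⁴ = (0.200)² × (4.00)⁴ = 10.24.
F_1/F_2 = (L_1/L_2)/(d_1/d_2)² = 10.24 / (0.460)² = 48.39.

48.4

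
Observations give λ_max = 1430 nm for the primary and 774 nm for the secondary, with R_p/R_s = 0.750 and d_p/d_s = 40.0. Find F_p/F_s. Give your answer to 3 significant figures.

Wien's law: T_p/T_s = λ_s/λ_p = 774/1430 = 0.5413.
L_p/L_s = (R_p/R_s)²(T_p/T_s)⁴ = (0.750)²(0.5413)⁴ = 0.04828.
F_p/F_s = (L_p/L_s)/(d_p/d_s)² = 0.04828/(40.0)² = 3.017×10^-5.

3.02×10^-5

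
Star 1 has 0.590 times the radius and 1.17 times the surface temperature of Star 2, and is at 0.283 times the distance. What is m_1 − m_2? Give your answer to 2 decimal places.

-2.28

L_1/L_2 = (0.590)²(1.17)⁴ = 0.6523.
F_1/F_2 = (L_1/L_2)/(d_1/d_2)² = 0.6523/0.08009 = 8.145.
m_1 − m_2 = −2.5 log₁₀(8.145) = -2.28.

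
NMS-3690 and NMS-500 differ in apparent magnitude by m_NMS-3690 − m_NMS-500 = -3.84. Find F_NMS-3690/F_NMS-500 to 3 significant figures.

34.4

F_NMS-3690/F_NMS-500 = 10^(−(m_NMS-3690 − m_NMS-500)/2.5) = 10^(3.84/2.5) = 10^1.536 = 34.36.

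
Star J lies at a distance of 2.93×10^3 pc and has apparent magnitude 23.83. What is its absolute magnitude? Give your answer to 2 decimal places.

M = m − 5 log₁₀(d/10 pc) = 23.83 − 5 log₁₀(2.93×10^3/10)
  = 23.83 − 5 × 2.467 = 23.83 − 12.33 = 11.50.

11.50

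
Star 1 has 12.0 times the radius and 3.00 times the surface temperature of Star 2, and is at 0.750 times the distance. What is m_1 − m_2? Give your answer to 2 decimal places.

L_1/L_2 = (12.0)²(3.00)⁴ = 1.166×10^4.
F_1/F_2 = (L_1/L_2)/(d_1/d_2)² = 1.166×10^4/0.5625 = 2.074×10^4.
m_1 − m_2 = −2.5 log₁₀(2.074×10^4) = -10.79.

-10.79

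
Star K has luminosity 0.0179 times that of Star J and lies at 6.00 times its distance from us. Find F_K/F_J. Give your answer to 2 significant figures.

5.0×10^-4

F = L/(4πd²), so F_K/F_J = (L_K/L_J) / (d_K/d_J)²
= 0.0179 / (6.00)² = 0.0179 / 36.00 = 4.972×10^-4.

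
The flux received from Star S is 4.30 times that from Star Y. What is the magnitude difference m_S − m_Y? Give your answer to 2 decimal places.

-1.58

m_S − m_Y = −2.5 log₁₀(F_S/F_Y) = −2.5 log₁₀(4.30) = −2.5 × (0.633) = -1.584.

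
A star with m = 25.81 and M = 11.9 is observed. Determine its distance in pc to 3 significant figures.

6.05×10^3 pc

m − M = 5 log₁₀(d/10 pc)
25.81 − (11.9) = 13.91 = 5 log₁₀(d/10)
d = 10 × 10^(13.91/5) = 10 × 10^2.782 = 6053 pc.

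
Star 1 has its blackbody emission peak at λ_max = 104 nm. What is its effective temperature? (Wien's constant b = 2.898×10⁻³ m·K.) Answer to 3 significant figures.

2.79×10^4 K

T = b/λ_max = 2.898×10⁻³ / (104×10⁻⁹) = 2.787×10^4 K.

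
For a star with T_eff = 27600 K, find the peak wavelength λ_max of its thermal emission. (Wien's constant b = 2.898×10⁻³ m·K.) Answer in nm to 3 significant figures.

λ_max = b/T = 2.898×10⁻³ / 27600 = 1.05×10^-7 m = 105.0 nm.

105 nm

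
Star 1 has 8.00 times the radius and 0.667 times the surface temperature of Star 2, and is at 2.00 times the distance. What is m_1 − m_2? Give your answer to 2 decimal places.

L_1/L_2 = (8.00)²(0.667)⁴ = 12.67.
F_1/F_2 = (L_1/L_2)/(d_1/d_2)² = 12.67/4.000 = 3.167.
m_1 − m_2 = −2.5 log₁₀(3.167) = -1.25.

-1.25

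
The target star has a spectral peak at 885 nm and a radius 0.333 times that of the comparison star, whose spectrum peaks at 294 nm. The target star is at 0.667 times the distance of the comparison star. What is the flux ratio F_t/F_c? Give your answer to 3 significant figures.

Wien's law: T_t/T_c = λ_c/λ_t = 294/885 = 0.3322.
L_t/L_c = (R_t/R_c)²(T_t/T_c)⁴ = (0.333)²(0.3322)⁴ = 0.001351.
F_t/F_c = (L_t/L_c)/(d_t/d_c)² = 0.001351/(0.667)² = 0.003036.

0.00304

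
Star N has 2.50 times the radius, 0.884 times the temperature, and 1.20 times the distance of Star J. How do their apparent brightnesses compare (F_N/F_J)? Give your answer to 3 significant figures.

L_N/L_J = (R_N/R_J)²(T_N/T_J)⁴ = (2.50)² × (0.884)⁴ = 3.817.
F_N/F_J = (L_N/L_J)/(d_N/d_J)² = 3.817 / (1.20)² = 2.650.

2.65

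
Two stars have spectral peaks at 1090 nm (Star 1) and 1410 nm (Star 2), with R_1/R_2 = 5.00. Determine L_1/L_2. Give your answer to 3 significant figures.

Wien's law gives T ∝ 1/λ_max, so T_1/T_2 = λ_2/λ_1 = 1410/1090 = 1.294.
Then L ∝ R²T⁴ gives L_1/L_2 = (5.00)² × (1.294)⁴ = 25.00 × 2.800 = 70.00.

70.0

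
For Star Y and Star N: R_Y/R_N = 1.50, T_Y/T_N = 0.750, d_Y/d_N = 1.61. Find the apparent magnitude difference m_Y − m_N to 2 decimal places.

L_Y/L_N = (1.50)²(0.750)⁴ = 0.7119.
F_Y/F_N = (L_Y/L_N)/(d_Y/d_N)² = 0.7119/2.592 = 0.2746.
m_Y − m_N = −2.5 log₁₀(0.2746) = 1.40.

1.40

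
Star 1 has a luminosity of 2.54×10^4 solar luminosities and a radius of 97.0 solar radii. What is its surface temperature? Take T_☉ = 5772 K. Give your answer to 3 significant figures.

T/T_☉ = (L/L_☉)^(1/4) / (R/R_☉)^(1/2)
T = 5772 × (2.54×10^4)^(1/4) / √(97.0) = 5772 × 12.62 / 9.849 = 7399 K.

7.40×10^3 K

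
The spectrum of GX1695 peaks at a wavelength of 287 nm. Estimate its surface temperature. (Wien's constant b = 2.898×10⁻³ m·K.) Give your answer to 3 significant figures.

1.01×10^4 K

T = b/λ_max = 2.898×10⁻³ / (287×10⁻⁹) = 1.010×10^4 K.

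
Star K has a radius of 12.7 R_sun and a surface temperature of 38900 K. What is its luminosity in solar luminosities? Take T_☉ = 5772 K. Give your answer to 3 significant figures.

3.33×10^5 solar luminosities

L/L_☉ = (R/R_☉)² (T/T_☉)⁴ = (12.7)² × (38900/5772)⁴
       = 161.3 × (6.739)⁴ = 161.3 × 2063 = 3.327×10^5.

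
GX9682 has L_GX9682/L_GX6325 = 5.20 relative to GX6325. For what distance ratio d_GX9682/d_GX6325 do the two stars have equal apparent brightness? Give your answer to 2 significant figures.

Equal flux requires L_GX9682/d_GX9682² = L_GX6325/d_GX6325², so d_GX9682/d_GX6325 = √(L_GX9682/L_GX6325)
= √(5.20) = 2.280.

2.3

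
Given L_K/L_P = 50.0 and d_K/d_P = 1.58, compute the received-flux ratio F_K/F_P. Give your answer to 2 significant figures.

F = L/(4πd²), so F_K/F_P = (L_K/L_P) / (d_K/d_P)²
= 50.0 / (1.58)² = 50.0 / 2.496 = 20.03.

20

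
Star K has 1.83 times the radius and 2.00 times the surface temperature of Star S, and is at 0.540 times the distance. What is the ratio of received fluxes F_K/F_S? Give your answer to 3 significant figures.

L_K/L_S = (R_K/R_S)²(T_K/T_S)⁴ = (1.83)² × (2.00)⁴ = 53.58.
F_K/F_S = (L_K/L_S)/(d_K/d_S)² = 53.58 / (0.540)² = 183.8.

184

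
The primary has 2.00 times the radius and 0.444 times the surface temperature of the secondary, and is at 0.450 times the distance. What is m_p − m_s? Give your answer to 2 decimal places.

0.29

L_p/L_s = (2.00)²(0.444)⁴ = 0.1555.
F_p/F_s = (L_p/L_s)/(d_p/d_s)² = 0.1555/0.2025 = 0.7677.
m_p − m_s = −2.5 log₁₀(0.7677) = 0.29.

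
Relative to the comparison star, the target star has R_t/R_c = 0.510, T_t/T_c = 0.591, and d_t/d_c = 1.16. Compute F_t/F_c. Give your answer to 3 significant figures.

L_t/L_c = (R_t/R_c)²(T_t/T_c)⁴ = (0.510)² × (0.591)⁴ = 0.03173.
F_t/F_c = (L_t/L_c)/(d_t/d_c)² = 0.03173 / (1.16)² = 0.02358.

0.0236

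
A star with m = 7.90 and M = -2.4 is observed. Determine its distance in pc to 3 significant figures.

1.15×10^3 pc

m − M = 5 log₁₀(d/10 pc)
7.90 − (-2.4) = 10.30 = 5 log₁₀(d/10)
d = 10 × 10^(10.30/5) = 10 × 10^2.060 = 1148 pc.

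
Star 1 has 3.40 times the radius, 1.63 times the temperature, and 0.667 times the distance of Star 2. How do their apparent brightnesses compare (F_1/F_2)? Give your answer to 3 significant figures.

183

L_1/L_2 = (R_1/R_2)²(T_1/T_2)⁴ = (3.40)² × (1.63)⁴ = 81.60.
F_1/F_2 = (L_1/L_2)/(d_1/d_2)² = 81.60 / (0.667)² = 183.4.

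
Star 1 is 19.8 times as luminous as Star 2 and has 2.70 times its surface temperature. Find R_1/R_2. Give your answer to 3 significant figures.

0.610

L ∝ R²T⁴ gives R ∝ √L / T², so
R_1/R_2 = √(19.8) / (2.70)² = 4.450 / 7.290 = 0.6104.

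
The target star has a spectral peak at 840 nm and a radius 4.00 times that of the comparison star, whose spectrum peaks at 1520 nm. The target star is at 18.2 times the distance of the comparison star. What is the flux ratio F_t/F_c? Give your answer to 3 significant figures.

0.518

Wien's law: T_t/T_c = λ_c/λ_t = 1520/840 = 1.810.
L_t/L_c = (R_t/R_c)²(T_t/T_c)⁴ = (4.00)²(1.810)⁴ = 171.5.
F_t/F_c = (L_t/L_c)/(d_t/d_c)² = 171.5/(18.2)² = 0.5179.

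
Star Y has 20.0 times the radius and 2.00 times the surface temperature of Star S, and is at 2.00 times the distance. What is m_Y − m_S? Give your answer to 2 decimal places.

-8.01

L_Y/L_S = (20.0)²(2.00)⁴ = 6400.
F_Y/F_S = (L_Y/L_S)/(d_Y/d_S)² = 6400/4.000 = 1600.
m_Y − m_S = −2.5 log₁₀(1600) = -8.01.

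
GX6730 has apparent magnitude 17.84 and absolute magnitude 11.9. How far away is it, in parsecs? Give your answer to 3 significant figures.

m − M = 5 log₁₀(d/10 pc)
17.84 − (11.9) = 5.94 = 5 log₁₀(d/10)
d = 10 × 10^(5.94/5) = 10 × 10^1.188 = 154.2 pc.

154 pc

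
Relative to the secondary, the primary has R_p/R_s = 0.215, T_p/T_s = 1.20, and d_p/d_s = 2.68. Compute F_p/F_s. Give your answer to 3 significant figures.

L_p/L_s = (R_p/R_s)²(T_p/T_s)⁴ = (0.215)² × (1.20)⁴ = 0.09585.
F_p/F_s = (L_p/L_s)/(d_p/d_s)² = 0.09585 / (2.68)² = 0.01335.

0.0133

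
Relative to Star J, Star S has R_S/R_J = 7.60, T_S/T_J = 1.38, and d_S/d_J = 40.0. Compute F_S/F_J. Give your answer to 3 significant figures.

L_S/L_J = (R_S/R_J)²(T_S/T_J)⁴ = (7.60)² × (1.38)⁴ = 209.5.
F_S/F_J = (L_S/L_J)/(d_S/d_J)² = 209.5 / (40.0)² = 0.1309.

0.131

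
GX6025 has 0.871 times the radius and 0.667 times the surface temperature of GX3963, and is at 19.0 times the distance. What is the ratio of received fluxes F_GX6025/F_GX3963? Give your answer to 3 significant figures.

4.16×10^-4

L_GX6025/L_GX3963 = (R_GX6025/R_GX3963)²(T_GX6025/T_GX3963)⁴ = (0.871)² × (0.667)⁴ = 0.1502.
F_GX6025/F_GX3963 = (L_GX6025/L_GX3963)/(d_GX6025/d_GX3963)² = 0.1502 / (19.0)² = 4.159×10^-4.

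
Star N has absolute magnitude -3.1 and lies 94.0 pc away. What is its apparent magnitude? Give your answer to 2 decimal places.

1.77

m = M + 5 log₁₀(d/10 pc) = -3.1 + 5 log₁₀(94.0/10)
  = -3.1 + 5 × 0.973 = -3.1 + 4.87 = 1.77.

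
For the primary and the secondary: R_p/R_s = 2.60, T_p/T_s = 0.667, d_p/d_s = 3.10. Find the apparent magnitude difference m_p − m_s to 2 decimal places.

2.14

L_p/L_s = (2.60)²(0.667)⁴ = 1.338.
F_p/F_s = (L_p/L_s)/(d_p/d_s)² = 1.338/9.610 = 0.1392.
m_p − m_s = −2.5 log₁₀(0.1392) = 2.14.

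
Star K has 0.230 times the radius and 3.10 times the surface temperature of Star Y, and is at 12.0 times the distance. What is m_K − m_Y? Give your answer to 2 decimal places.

L_K/L_Y = (0.230)²(3.10)⁴ = 4.885.
F_K/F_Y = (L_K/L_Y)/(d_K/d_Y)² = 4.885/144.0 = 0.03393.
m_K − m_Y = −2.5 log₁₀(0.03393) = 3.67.

3.67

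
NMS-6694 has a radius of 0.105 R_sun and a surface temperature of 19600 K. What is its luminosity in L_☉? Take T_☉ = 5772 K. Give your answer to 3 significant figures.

1.47 L_☉

L/L_☉ = (R/R_☉)² (T/T_☉)⁴ = (0.105)² × (19600/5772)⁴
       = 0.01102 × (3.396)⁴ = 0.01102 × 133.0 = 1.466.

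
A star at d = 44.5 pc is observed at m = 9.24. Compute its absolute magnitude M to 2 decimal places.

6.00

M = m − 5 log₁₀(d/10 pc) = 9.24 − 5 log₁₀(44.5/10)
  = 9.24 − 5 × 0.648 = 9.24 − 3.24 = 6.00.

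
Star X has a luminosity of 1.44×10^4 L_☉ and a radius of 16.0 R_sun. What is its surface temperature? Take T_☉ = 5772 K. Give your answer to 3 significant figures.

1.58×10^4 K

T/T_☉ = (L/L_☉)^(1/4) / (R/R_☉)^(1/2)
T = 5772 × (1.44×10^4)^(1/4) / √(16.0) = 5772 × 10.95 / 4.000 = 1.581×10^4 K.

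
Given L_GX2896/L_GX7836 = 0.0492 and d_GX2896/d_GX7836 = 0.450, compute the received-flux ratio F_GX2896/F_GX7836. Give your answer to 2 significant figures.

F = L/(4πd²), so F_GX2896/F_GX7836 = (L_GX2896/L_GX7836) / (d_GX2896/d_GX7836)²
= 0.0492 / (0.450)² = 0.0492 / 0.2025 = 0.2430.

0.24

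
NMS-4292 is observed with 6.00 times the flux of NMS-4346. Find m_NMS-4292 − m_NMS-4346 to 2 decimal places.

-1.95

m_NMS-4292 − m_NMS-4346 = −2.5 log₁₀(F_NMS-4292/F_NMS-4346) = −2.5 log₁₀(6.00) = −2.5 × (0.778) = -1.945.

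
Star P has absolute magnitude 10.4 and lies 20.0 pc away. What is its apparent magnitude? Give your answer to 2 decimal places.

11.91

m = M + 5 log₁₀(d/10 pc) = 10.4 + 5 log₁₀(20.0/10)
  = 10.4 + 5 × 0.301 = 10.4 + 1.51 = 11.91.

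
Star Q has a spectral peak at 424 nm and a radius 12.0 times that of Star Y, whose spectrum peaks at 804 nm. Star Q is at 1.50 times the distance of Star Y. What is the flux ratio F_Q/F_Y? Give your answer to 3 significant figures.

Wien's law: T_Q/T_Y = λ_Y/λ_Q = 804/424 = 1.896.
L_Q/L_Y = (R_Q/R_Y)²(T_Q/T_Y)⁴ = (12.0)²(1.896)⁴ = 1862.
F_Q/F_Y = (L_Q/L_Y)/(d_Q/d_Y)² = 1862/(1.50)² = 827.4.

827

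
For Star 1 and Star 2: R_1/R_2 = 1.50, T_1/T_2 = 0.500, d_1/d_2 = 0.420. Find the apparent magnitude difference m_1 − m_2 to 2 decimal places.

0.25

L_1/L_2 = (1.50)²(0.500)⁴ = 0.1406.
F_1/F_2 = (L_1/L_2)/(d_1/d_2)² = 0.1406/0.1764 = 0.7972.
m_1 − m_2 = −2.5 log₁₀(0.7972) = 0.25.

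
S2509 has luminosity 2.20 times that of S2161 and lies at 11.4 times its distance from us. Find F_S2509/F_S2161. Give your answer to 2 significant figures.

F = L/(4πd²), so F_S2509/F_S2161 = (L_S2509/L_S2161) / (d_S2509/d_S2161)²
= 2.20 / (11.4)² = 2.20 / 130.0 = 0.01693.

0.017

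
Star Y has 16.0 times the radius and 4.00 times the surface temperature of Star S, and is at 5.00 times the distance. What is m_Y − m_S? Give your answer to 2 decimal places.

-8.55

L_Y/L_S = (16.0)²(4.00)⁴ = 6.554×10^4.
F_Y/F_S = (L_Y/L_S)/(d_Y/d_S)² = 6.554×10^4/25.00 = 2621.
m_Y − m_S = −2.5 log₁₀(2621) = -8.55.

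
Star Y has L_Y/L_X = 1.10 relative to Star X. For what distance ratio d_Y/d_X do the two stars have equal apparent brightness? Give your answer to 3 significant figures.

Equal flux requires L_Y/d_Y² = L_X/d_X², so d_Y/d_X = √(L_Y/L_X)
= √(1.10) = 1.049.

1.05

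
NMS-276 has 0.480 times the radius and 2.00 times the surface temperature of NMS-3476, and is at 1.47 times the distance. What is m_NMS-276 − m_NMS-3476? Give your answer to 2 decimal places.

-0.58

L_NMS-276/L_NMS-3476 = (0.480)²(2.00)⁴ = 3.686.
F_NMS-276/F_NMS-3476 = (L_NMS-276/L_NMS-3476)/(d_NMS-276/d_NMS-3476)² = 3.686/2.161 = 1.706.
m_NMS-276 − m_NMS-3476 = −2.5 log₁₀(1.706) = -0.58.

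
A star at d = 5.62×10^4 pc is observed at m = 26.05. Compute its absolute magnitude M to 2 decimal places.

M = m − 5 log₁₀(d/10 pc) = 26.05 − 5 log₁₀(5.62×10^4/10)
  = 26.05 − 5 × 3.750 = 26.05 − 18.75 = 7.30.

7.30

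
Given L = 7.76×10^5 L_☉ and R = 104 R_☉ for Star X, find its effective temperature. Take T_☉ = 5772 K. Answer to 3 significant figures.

1.68×10^4 K

T/T_☉ = (L/L_☉)^(1/4) / (R/R_☉)^(1/2)
T = 5772 × (7.76×10^5)^(1/4) / √(104) = 5772 × 29.68 / 10.20 = 1.680×10^4 K.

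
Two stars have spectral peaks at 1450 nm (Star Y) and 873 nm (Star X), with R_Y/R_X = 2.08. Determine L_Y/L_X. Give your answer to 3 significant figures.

0.568

Wien's law gives T ∝ 1/λ_max, so T_Y/T_X = λ_X/λ_Y = 873/1450 = 0.6021.
Then L ∝ R²T⁴ gives L_Y/L_X = (2.08)² × (0.6021)⁴ = 4.326 × 0.1314 = 0.5685.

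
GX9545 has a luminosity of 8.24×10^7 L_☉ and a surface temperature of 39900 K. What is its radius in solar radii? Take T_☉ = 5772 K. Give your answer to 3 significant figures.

R/R_☉ = √(L/L_☉) / (T/T_☉)² = √(8.24×10^7) / (6.913)²
       = 9077 / 47.79 = 190.0.

190 solar radii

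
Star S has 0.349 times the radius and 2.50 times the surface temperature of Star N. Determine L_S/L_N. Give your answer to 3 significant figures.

4.76

From the Stefan–Boltzmann law, L ∝ R²T⁴, so
L_S/L_N = (R_S/R_N)² (T_S/T_N)⁴ = (0.349)² × (2.50)⁴ = 0.1218 × 39.06 = 4.758.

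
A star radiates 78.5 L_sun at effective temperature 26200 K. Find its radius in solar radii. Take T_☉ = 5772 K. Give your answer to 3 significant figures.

R/R_☉ = √(L/L_☉) / (T/T_☉)² = √(78.5) / (4.539)²
       = 8.860 / 20.60 = 0.4300.

0.430 solar radii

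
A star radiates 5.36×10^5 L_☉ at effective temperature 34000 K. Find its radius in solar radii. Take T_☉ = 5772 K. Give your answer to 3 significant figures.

21.1 solar radii

R/R_☉ = √(L/L_☉) / (T/T_☉)² = √(5.36×10^5) / (5.891)²
       = 732.1 / 34.70 = 21.10.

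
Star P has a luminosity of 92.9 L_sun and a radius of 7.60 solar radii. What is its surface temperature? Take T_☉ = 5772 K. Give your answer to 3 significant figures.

T/T_☉ = (L/L_☉)^(1/4) / (R/R_☉)^(1/2)
T = 5772 × (92.9)^(1/4) / √(7.60) = 5772 × 3.105 / 2.757 = 6500 K.

6.50×10^3 K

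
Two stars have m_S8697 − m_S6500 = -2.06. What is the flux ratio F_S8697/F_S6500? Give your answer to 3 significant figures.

6.67

F_S8697/F_S6500 = 10^(−(m_S8697 − m_S6500)/2.5) = 10^(2.06/2.5) = 10^0.824 = 6.668.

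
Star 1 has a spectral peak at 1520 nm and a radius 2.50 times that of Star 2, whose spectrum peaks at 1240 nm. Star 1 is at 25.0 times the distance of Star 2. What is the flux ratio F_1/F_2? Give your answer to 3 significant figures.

Wien's law: T_1/T_2 = λ_2/λ_1 = 1240/1520 = 0.8158.
L_1/L_2 = (R_1/R_2)²(T_1/T_2)⁴ = (2.50)²(0.8158)⁴ = 2.768.
F_1/F_2 = (L_1/L_2)/(d_1/d_2)² = 2.768/(25.0)² = 0.004429.

0.00443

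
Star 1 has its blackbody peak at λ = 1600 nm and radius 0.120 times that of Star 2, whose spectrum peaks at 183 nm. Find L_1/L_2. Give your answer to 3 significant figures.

2.46×10^-6

Wien's law gives T ∝ 1/λ_max, so T_1/T_2 = λ_2/λ_1 = 183/1600 = 0.1144.
Then L ∝ R²T⁴ gives L_1/L_2 = (0.120)² × (0.1144)⁴ = 0.01440 × 1.711×10^-4 = 2.464×10^-6.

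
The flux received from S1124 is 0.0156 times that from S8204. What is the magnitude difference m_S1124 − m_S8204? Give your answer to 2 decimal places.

4.52

m_S1124 − m_S8204 = −2.5 log₁₀(F_S1124/F_S8204) = −2.5 log₁₀(0.0156) = −2.5 × (-1.807) = 4.517.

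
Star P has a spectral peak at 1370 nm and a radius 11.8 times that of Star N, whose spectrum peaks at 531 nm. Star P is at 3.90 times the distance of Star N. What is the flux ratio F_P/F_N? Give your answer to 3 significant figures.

0.207

Wien's law: T_P/T_N = λ_N/λ_P = 531/1370 = 0.3876.
L_P/L_N = (R_P/R_N)²(T_P/T_N)⁴ = (11.8)²(0.3876)⁴ = 3.142.
F_P/F_N = (L_P/L_N)/(d_P/d_N)² = 3.142/(3.90)² = 0.2066.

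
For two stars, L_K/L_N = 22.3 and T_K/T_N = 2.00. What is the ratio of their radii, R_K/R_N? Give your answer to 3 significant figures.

L ∝ R²T⁴ gives R ∝ √L / T², so
R_K/R_N = √(22.3) / (2.00)² = 4.722 / 4.000 = 1.181.

1.18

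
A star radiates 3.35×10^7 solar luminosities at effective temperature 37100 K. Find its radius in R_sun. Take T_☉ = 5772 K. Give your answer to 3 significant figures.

140 R_sun

R/R_☉ = √(L/L_☉) / (T/T_☉)² = √(3.35×10^7) / (6.428)²
       = 5788 / 41.31 = 140.1.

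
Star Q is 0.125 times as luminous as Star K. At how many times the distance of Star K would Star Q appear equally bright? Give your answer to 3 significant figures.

0.354

Equal flux requires L_Q/d_Q² = L_K/d_K², so d_Q/d_K = √(L_Q/L_K)
= √(0.125) = 0.3536.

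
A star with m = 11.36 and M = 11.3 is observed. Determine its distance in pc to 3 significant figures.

m − M = 5 log₁₀(d/10 pc)
11.36 − (11.3) = 0.06 = 5 log₁₀(d/10)
d = 10 × 10^(0.06/5) = 10 × 10^0.012 = 10.28 pc.

10.3 pc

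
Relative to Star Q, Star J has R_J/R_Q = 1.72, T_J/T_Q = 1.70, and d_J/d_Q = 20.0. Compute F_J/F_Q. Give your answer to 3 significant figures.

L_J/L_Q = (R_J/R_Q)²(T_J/T_Q)⁴ = (1.72)² × (1.70)⁴ = 24.71.
F_J/F_Q = (L_J/L_Q)/(d_J/d_Q)² = 24.71 / (20.0)² = 0.06177.

0.0618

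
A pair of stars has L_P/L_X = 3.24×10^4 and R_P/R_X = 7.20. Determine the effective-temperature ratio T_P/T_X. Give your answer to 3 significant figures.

5.00

L ∝ R²T⁴ gives T ∝ (L/R²)^(1/4), so
T_P/T_X = (3.24×10^4 / 7.20²)^(1/4) = (625.0)^(1/4) = 5.000.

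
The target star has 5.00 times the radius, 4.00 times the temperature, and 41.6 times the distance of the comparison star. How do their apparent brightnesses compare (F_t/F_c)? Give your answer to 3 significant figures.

L_t/L_c = (R_t/R_c)²(T_t/T_c)⁴ = (5.00)² × (4.00)⁴ = 6400.
F_t/F_c = (L_t/L_c)/(d_t/d_c)² = 6400 / (41.6)² = 3.698.

3.70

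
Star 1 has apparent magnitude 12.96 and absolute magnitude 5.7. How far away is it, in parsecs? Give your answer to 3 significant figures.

283 pc

m − M = 5 log₁₀(d/10 pc)
12.96 − (5.7) = 7.26 = 5 log₁₀(d/10)
d = 10 × 10^(7.26/5) = 10 × 10^1.452 = 283.1 pc.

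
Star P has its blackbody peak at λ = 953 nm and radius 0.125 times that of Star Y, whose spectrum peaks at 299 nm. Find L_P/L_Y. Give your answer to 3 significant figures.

1.51×10^-4

Wien's law gives T ∝ 1/λ_max, so T_P/T_Y = λ_Y/λ_P = 299/953 = 0.3137.
Then L ∝ R²T⁴ gives L_P/L_Y = (0.125)² × (0.3137)⁴ = 0.01562 × 0.009690 = 1.514×10^-4.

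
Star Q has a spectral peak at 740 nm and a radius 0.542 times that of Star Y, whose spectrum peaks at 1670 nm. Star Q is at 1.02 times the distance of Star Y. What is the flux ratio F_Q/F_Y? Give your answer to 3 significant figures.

Wien's law: T_Q/T_Y = λ_Y/λ_Q = 1670/740 = 2.257.
L_Q/L_Y = (R_Q/R_Y)²(T_Q/T_Y)⁴ = (0.542)²(2.257)⁴ = 7.620.
F_Q/F_Y = (L_Q/L_Y)/(d_Q/d_Y)² = 7.620/(1.02)² = 7.324.

7.32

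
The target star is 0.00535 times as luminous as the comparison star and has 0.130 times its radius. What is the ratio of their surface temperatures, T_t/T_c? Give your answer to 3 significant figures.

L ∝ R²T⁴ gives T ∝ (L/R²)^(1/4), so
T_t/T_c = (0.00535 / 0.130²)^(1/4) = (0.3166)^(1/4) = 0.7501.

0.750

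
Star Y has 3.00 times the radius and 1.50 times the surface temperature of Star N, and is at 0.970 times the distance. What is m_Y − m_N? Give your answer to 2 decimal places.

-4.21

L_Y/L_N = (3.00)²(1.50)⁴ = 45.56.
F_Y/F_N = (L_Y/L_N)/(d_Y/d_N)² = 45.56/0.9409 = 48.42.
m_Y − m_N = −2.5 log₁₀(48.42) = -4.21.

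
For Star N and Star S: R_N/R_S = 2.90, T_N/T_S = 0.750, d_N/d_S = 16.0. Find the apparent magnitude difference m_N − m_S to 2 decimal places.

4.96

L_N/L_S = (2.90)²(0.750)⁴ = 2.661.
F_N/F_S = (L_N/L_S)/(d_N/d_S)² = 2.661/256.0 = 0.01039.
m_N − m_S = −2.5 log₁₀(0.01039) = 4.96.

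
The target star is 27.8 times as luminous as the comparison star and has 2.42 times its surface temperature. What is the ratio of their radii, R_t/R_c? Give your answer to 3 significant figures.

L ∝ R²T⁴ gives R ∝ √L / T², so
R_t/R_c = √(27.8) / (2.42)² = 5.273 / 5.856 = 0.9003.

0.900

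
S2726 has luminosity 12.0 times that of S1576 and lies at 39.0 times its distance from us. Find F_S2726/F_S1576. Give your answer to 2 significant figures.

F = L/(4πd²), so F_S2726/F_S1576 = (L_S2726/L_S1576) / (d_S2726/d_S1576)²
= 12.0 / (39.0)² = 12.0 / 1521 = 0.007890.

0.0079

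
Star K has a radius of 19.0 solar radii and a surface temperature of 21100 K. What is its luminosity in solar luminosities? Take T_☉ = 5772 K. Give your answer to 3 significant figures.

6.45×10^4 solar luminosities

L/L_☉ = (R/R_☉)² (T/T_☉)⁴ = (19.0)² × (21100/5772)⁴
       = 361.0 × (3.656)⁴ = 361.0 × 178.6 = 6.447×10^4.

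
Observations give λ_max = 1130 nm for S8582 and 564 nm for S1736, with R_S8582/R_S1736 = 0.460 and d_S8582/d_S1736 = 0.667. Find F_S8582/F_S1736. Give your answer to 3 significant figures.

Wien's law: T_S8582/T_S1736 = λ_S1736/λ_S8582 = 564/1130 = 0.4991.
L_S8582/L_S1736 = (R_S8582/R_S1736)²(T_S8582/T_S1736)⁴ = (0.460)²(0.4991)⁴ = 0.01313.
F_S8582/F_S1736 = (L_S8582/L_S1736)/(d_S8582/d_S1736)² = 0.01313/(0.667)² = 0.02952.

0.0295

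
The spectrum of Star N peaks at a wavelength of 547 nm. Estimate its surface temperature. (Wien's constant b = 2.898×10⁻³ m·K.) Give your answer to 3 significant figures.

5.30×10^3 K

T = b/λ_max = 2.898×10⁻³ / (547×10⁻⁹) = 5298 K.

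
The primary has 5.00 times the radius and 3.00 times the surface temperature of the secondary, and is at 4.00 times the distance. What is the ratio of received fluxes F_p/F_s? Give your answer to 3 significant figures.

127

L_p/L_s = (R_p/R_s)²(T_p/T_s)⁴ = (5.00)² × (3.00)⁴ = 2025.
F_p/F_s = (L_p/L_s)/(d_p/d_s)² = 2025 / (4.00)² = 126.6.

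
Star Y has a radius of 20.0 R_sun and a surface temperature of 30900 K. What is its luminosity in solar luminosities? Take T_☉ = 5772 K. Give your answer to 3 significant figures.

L/L_☉ = (R/R_☉)² (T/T_☉)⁴ = (20.0)² × (30900/5772)⁴
       = 400.0 × (5.353)⁴ = 400.0 × 821.4 = 3.285×10^5.

3.29×10^5 solar luminosities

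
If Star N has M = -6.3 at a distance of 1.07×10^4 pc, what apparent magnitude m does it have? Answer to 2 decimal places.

m = M + 5 log₁₀(d/10 pc) = -6.3 + 5 log₁₀(1.07×10^4/10)
  = -6.3 + 5 × 3.029 = -6.3 + 15.15 = 8.85.

8.85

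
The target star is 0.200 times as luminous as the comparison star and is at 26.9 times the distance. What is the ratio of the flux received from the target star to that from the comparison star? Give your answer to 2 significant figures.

2.8×10^-4

F = L/(4πd²), so F_t/F_c = (L_t/L_c) / (d_t/d_c)²
= 0.200 / (26.9)² = 0.200 / 723.6 = 2.764×10^-4.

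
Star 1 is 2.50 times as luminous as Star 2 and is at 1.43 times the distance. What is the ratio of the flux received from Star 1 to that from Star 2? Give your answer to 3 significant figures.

1.22

F = L/(4πd²), so F_1/F_2 = (L_1/L_2) / (d_1/d_2)²
= 2.50 / (1.43)² = 2.50 / 2.045 = 1.223.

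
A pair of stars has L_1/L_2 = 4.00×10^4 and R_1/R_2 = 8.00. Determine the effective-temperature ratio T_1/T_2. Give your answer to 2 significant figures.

5.0

L ∝ R²T⁴ gives T ∝ (L/R²)^(1/4), so
T_1/T_2 = (4.00×10^4 / 8.00²)^(1/4) = (625.0)^(1/4) = 5.000.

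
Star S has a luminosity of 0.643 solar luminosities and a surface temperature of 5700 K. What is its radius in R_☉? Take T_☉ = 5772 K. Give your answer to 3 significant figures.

R/R_☉ = √(L/L_☉) / (T/T_☉)² = √(0.643) / (0.9875)²
       = 0.8019 / 0.9752 = 0.8223.

0.822 R_☉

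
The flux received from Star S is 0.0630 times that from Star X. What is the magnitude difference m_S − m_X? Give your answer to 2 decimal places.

3.00

m_S − m_X = −2.5 log₁₀(F_S/F_X) = −2.5 log₁₀(0.0630) = −2.5 × (-1.201) = 3.002.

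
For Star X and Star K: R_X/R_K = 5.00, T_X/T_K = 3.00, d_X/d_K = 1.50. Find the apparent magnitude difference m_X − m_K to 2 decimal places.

L_X/L_K = (5.00)²(3.00)⁴ = 2025.
F_X/F_K = (L_X/L_K)/(d_X/d_K)² = 2025/2.250 = 900.0.
m_X − m_K = −2.5 log₁₀(900.0) = -7.39.

-7.39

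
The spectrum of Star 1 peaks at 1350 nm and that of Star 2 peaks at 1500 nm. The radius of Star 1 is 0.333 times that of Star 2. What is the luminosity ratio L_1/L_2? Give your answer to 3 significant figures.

Wien's law gives T ∝ 1/λ_max, so T_1/T_2 = λ_2/λ_1 = 1500/1350 = 1.111.
Then L ∝ R²T⁴ gives L_1/L_2 = (0.333)² × (1.111)⁴ = 0.1109 × 1.524 = 0.1690.

0.169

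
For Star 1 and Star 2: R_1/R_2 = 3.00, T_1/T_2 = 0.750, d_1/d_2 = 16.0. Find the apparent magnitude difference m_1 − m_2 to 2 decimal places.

L_1/L_2 = (3.00)²(0.750)⁴ = 2.848.
F_1/F_2 = (L_1/L_2)/(d_1/d_2)² = 2.848/256.0 = 0.01112.
m_1 − m_2 = −2.5 log₁₀(0.01112) = 4.88.

4.88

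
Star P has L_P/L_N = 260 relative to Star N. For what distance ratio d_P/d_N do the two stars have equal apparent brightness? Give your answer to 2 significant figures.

16

Equal flux requires L_P/d_P² = L_N/d_N², so d_P/d_N = √(L_P/L_N)
= √(260) = 16.12.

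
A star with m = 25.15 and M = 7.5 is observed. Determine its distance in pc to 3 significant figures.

m − M = 5 log₁₀(d/10 pc)
25.15 − (7.5) = 17.65 = 5 log₁₀(d/10)
d = 10 × 10^(17.65/5) = 10 × 10^3.530 = 3.388×10^4 pc.

3.39×10^4 pc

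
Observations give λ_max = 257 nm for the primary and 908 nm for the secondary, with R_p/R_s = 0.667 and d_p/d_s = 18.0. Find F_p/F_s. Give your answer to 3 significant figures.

0.214

Wien's law: T_p/T_s = λ_s/λ_p = 908/257 = 3.533.
L_p/L_s = (R_p/R_s)²(T_p/T_s)⁴ = (0.667)²(3.533)⁴ = 69.32.
F_p/F_s = (L_p/L_s)/(d_p/d_s)² = 69.32/(18.0)² = 0.2140.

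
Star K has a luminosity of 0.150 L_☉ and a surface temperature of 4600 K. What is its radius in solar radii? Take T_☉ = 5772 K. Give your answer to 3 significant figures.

R/R_☉ = √(L/L_☉) / (T/T_☉)² = √(0.150) / (0.7970)²
       = 0.3873 / 0.6351 = 0.6098.

0.610 solar radii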